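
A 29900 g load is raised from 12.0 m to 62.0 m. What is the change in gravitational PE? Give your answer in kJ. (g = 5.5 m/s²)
Convert to SI: m = 29.9 kg, Δh = 50.0 m
ΔPE = mgΔh = (29.9)(5.5)(50.0) = 8222.5 J = 8.223 kJ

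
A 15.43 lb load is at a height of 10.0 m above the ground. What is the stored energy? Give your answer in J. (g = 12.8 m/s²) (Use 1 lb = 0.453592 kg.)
Convert to SI: m = 6.99892 kg, h = 10.0 m
PE = mgh = (6.99892)(12.8)(10.0) = 895.9 J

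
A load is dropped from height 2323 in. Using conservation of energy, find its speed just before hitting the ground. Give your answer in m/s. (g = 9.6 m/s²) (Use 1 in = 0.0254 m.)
Convert to SI: h = 59.0042 m
mgh = ½mv² ⇒ v = √(2gh) = √(2·9.6·59.0042) = 33.66 m/s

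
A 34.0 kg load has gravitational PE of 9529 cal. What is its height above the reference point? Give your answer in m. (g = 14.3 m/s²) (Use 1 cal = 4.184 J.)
Convert to SI: m = 34.0 kg, PE = 39869.3 J
h = PE/(mg) = 39869.3/(34.0·14.3) = 82.0 m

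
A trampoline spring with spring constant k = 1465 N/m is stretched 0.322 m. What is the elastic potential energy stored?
PE = ½kx² = ½(1465)(0.322)² = 75.95 J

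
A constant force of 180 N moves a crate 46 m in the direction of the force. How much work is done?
W = F·d = (180)(46) = 8280 J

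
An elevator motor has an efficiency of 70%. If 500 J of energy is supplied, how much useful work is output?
W_out = η·W_in = 0.7·500 = 350.0 J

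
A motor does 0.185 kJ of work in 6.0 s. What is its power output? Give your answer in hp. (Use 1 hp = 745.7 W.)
Convert to SI: W = 185.0 J, t = 6.0 s
P = W/t = 185.0/6.0 = 30.8333 W = 0.04135 hp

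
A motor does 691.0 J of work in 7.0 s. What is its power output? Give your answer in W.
P = W/t = 691.0/7.0 = 98.71 W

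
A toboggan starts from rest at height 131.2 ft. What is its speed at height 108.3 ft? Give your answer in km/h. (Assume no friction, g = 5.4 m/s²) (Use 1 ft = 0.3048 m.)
Convert to SI: h₁−h₂ = 6.97992 m
mgh₁ = mgh₂ + ½mv² ⇒ v = √(2g(h₁−h₂)) = √(2·5.4·6.97992) = 8.68235 m/s = 31.26 km/h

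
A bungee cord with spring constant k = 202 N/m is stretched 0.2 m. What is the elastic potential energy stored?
PE = ½kx² = ½(202)(0.2)² = 4.04 J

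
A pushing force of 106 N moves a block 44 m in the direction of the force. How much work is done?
W = F·d = (106)(44) = 4664 J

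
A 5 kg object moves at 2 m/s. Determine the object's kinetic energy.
KE = ½mv² = ½(5)(2)² = 10.0 J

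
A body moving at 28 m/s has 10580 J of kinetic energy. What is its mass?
m = 2·KE/v² = 2·10580/(28)² = 26.99 kg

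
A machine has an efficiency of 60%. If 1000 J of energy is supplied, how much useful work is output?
W_out = η·W_in = 0.6·1000 = 600.0 J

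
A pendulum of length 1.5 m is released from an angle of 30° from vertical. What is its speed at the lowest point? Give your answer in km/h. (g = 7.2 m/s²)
h = L(1 − cosθ) = 1.5(1 − cos30°) = 0.200962 m
v = √(2gh) = √(2·7.2·0.200962) = 1.70113 m/s = 6.124 km/h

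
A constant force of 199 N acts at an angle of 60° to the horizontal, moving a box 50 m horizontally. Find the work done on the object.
W = F·d·cosθ = (199)(50)cos(60°) = 4975 J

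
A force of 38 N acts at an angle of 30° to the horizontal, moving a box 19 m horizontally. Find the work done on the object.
W = F·d·cosθ = (38)(19)cos(30°) = 625.3 J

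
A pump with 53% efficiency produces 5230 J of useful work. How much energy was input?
W_in = W_out/η = 5230/0.53 = 9868 J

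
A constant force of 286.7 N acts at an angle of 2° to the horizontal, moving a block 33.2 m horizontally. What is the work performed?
W = F·d·cosθ = (286.7)(33.2)cos(2°) = 9513 J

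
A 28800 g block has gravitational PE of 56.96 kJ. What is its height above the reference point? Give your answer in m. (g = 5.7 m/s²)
Convert to SI: m = 28.8 kg, PE = 56960.0 J
h = PE/(mg) = 56960.0/(28.8·5.7) = 347.0 m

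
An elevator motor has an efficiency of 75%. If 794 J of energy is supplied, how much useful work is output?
W_out = η·W_in = 0.75·794 = 595.5 J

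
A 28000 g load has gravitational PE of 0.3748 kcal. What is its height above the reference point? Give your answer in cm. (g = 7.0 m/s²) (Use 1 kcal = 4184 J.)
Convert to SI: m = 28.0 kg, PE = 1568.16 J
h = PE/(mg) = 1568.16/(28.0·7.0) = 8.00083 m = 800.1 cm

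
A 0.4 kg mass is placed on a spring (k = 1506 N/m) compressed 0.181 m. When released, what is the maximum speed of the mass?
½kx² = ½mv² ⇒ v = x√(k/m) = (0.181)√(1506/0.4) = 11.11 m/s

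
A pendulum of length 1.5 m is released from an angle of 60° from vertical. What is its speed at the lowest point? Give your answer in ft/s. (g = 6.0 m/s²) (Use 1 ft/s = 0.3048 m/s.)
h = L(1 − cosθ) = 1.5(1 − cos60°) = 0.75 m
v = √(2gh) = √(2·6.0·0.75) = 3.0 m/s = 9.843 ft/s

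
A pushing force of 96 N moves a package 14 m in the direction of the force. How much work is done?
W = F·d = (96)(14) = 1344 J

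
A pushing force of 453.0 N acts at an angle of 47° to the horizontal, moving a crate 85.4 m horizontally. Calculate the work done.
W = F·d·cosθ = (453.0)(85.4)cos(47°) = 26380 J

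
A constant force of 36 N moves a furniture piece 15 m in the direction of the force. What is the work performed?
W = F·d = (36)(15) = 540.0 J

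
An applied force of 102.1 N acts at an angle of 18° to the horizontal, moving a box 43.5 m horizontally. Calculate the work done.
W = F·d·cosθ = (102.1)(43.5)cos(18°) = 4224 J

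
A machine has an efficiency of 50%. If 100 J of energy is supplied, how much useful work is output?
W_out = η·W_in = 0.5·100 = 50.0 J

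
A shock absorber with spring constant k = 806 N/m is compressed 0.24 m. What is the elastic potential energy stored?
PE = ½kx² = ½(806)(0.24)² = 23.21 J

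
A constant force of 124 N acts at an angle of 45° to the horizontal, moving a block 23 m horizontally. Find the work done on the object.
W = F·d·cosθ = (124)(23)cos(45°) = 2017 J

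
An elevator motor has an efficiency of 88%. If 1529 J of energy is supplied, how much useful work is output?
W_out = η·W_in = 0.88·1529 = 1345.52 J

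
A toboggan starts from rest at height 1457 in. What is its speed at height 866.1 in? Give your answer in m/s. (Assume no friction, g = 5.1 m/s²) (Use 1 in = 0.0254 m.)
Convert to SI: h₁−h₂ = 15.0089 m
mgh₁ = mgh₂ + ½mv² ⇒ v = √(2g(h₁−h₂)) = √(2·5.1·15.0089) = 12.37 m/s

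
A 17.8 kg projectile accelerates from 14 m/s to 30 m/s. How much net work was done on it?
W = ΔKE = ½m(v₂² − v₁²) = ½(17.8)(30² − 14²) = 6265.6 J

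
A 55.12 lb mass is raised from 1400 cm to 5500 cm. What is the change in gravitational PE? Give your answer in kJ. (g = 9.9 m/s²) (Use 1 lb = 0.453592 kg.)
Convert to SI: m = 25.002 kg, Δh = 41.0 m
ΔPE = mgΔh = (25.002)(9.9)(41.0) = 10148.3 J = 10.15 kJ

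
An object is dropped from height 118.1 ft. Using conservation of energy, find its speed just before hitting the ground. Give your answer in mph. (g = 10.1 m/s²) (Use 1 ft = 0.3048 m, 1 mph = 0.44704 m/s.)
Convert to SI: h = 35.9969 m
mgh = ½mv² ⇒ v = √(2gh) = √(2·10.1·35.9969) = 26.9655 m/s = 60.32 mph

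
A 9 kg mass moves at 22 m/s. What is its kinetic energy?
KE = ½mv² = ½(9)(22)² = 2178.0 J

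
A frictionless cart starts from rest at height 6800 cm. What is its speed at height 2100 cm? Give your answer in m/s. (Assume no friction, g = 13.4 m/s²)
Convert to SI: h₁−h₂ = 47.0 m
mgh₁ = mgh₂ + ½mv² ⇒ v = √(2g(h₁−h₂)) = √(2·13.4·47.0) = 35.49 m/s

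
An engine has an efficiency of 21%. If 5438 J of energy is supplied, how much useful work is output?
W_out = η·W_in = 0.21·5438 = 1141.98 J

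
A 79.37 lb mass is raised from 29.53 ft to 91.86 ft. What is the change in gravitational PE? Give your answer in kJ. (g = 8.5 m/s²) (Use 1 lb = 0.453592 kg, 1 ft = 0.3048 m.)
Convert to SI: m = 36.0016 kg, Δh = 18.9982 m
ΔPE = mgΔh = (36.0016)(8.5)(18.9982) = 5813.7 J = 5.814 kJ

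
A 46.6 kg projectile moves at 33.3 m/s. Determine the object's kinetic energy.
KE = ½mv² = ½(46.6)(33.3)² = 25840 J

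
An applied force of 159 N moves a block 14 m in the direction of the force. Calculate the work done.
W = F·d = (159)(14) = 2226 J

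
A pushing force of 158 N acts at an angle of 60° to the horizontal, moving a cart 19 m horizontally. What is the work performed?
W = F·d·cosθ = (158)(19)cos(60°) = 1501 J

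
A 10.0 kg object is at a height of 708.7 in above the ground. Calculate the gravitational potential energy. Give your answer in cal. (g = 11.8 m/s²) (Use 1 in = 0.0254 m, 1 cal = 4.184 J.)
Convert to SI: m = 10.0 kg, h = 18.001 m
PE = mgh = (10.0)(11.8)(18.001) = 2124.12 J = 507.7 cal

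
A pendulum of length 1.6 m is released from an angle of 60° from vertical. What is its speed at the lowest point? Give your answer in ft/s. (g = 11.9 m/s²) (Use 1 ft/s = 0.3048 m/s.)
h = L(1 − cosθ) = 1.6(1 − cos60°) = 0.8 m
v = √(2gh) = √(2·11.9·0.8) = 4.36348 m/s = 14.32 ft/s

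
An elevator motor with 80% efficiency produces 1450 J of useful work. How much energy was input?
W_in = W_out/η = 1450/0.8 = 1813 J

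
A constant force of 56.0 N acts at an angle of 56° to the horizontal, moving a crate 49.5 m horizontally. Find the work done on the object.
W = F·d·cosθ = (56.0)(49.5)cos(56°) = 1550 J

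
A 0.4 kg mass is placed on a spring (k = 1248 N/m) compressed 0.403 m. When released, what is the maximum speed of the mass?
½kx² = ½mv² ⇒ v = x√(k/m) = (0.403)√(1248/0.4) = 22.51 m/s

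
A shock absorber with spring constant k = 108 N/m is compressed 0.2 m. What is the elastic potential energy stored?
PE = ½kx² = ½(108)(0.2)² = 2.16 J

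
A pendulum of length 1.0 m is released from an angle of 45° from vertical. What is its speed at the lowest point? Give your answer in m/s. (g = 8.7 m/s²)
h = L(1 − cosθ) = 1.0(1 − cos45°) = 0.292893 m
v = √(2gh) = √(2·8.7·0.292893) = 2.258 m/s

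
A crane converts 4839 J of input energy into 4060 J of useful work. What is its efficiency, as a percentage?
η = W_out/W_in = 4060/4839 = 83.9%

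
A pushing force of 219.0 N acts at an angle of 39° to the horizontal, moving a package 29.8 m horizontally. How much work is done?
W = F·d·cosθ = (219.0)(29.8)cos(39°) = 5072 J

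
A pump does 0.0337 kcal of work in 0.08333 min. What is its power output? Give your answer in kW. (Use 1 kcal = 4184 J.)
Convert to SI: W = 141.001 J, t = 4.9998 s
P = W/t = 141.001/4.9998 = 28.2013 W = 0.0282 kW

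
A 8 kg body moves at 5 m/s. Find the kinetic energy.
KE = ½mv² = ½(8)(5)² = 100.0 J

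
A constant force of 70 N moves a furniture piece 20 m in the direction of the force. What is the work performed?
W = F·d = (70)(20) = 1400 J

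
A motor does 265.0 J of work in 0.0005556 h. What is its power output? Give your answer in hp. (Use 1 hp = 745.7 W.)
Convert to SI: W = 265.0 J, t = 2.00016 s
P = W/t = 265.0/2.00016 = 132.489 W = 0.1777 hp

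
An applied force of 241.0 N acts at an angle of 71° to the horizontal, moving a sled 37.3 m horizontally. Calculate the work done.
W = F·d·cosθ = (241.0)(37.3)cos(71°) = 2927 J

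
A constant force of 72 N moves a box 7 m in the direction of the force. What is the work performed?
W = F·d = (72)(7) = 504.0 J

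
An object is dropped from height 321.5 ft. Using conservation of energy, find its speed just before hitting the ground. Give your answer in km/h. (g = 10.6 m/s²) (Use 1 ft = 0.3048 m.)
Convert to SI: h = 97.9932 m
mgh = ½mv² ⇒ v = √(2gh) = √(2·10.6·97.9932) = 45.5791 m/s = 164.1 km/h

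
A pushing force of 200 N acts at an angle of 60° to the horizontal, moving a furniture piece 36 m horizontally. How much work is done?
W = F·d·cosθ = (200)(36)cos(60°) = 3600 J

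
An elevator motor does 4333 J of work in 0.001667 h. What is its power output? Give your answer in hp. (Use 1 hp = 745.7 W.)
Convert to SI: W = 4333.0 J, t = 6.0012 s
P = W/t = 4333.0/6.0012 = 722.022 W = 0.9682 hp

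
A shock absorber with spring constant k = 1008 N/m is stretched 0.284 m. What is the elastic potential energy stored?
PE = ½kx² = ½(1008)(0.284)² = 40.65 J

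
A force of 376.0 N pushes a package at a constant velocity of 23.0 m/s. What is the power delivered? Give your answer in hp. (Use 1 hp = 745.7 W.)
P = Fv = (376.0)(23.0) = 8648.0 W = 11.6 hp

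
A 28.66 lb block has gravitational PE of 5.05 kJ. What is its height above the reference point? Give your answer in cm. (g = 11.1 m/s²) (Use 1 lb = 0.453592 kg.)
Convert to SI: m = 12.9999 kg, PE = 5050.0 J
h = PE/(mg) = 5050.0/(12.9999·11.1) = 34.9967 m = 3500 cm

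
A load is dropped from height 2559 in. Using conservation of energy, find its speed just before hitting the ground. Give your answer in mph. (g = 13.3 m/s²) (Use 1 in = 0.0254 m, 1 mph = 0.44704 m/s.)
Convert to SI: h = 64.9986 m
mgh = ½mv² ⇒ v = √(2gh) = √(2·13.3·64.9986) = 41.5808 m/s = 93.01 mph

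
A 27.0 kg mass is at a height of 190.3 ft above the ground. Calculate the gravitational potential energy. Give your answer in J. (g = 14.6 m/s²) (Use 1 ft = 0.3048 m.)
Convert to SI: m = 27.0 kg, h = 58.0034 m
PE = mgh = (27.0)(14.6)(58.0034) = 22860 J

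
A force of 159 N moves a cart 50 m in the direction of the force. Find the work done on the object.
W = F·d = (159)(50) = 7950 J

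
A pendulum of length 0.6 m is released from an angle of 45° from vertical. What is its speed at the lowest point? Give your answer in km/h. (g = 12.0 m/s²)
h = L(1 − cosθ) = 0.6(1 − cos45°) = 0.175736 m
v = √(2gh) = √(2·12.0·0.175736) = 2.05369 m/s = 7.393 km/h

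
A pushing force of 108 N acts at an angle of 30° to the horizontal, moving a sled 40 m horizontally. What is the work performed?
W = F·d·cosθ = (108)(40)cos(30°) = 3741 J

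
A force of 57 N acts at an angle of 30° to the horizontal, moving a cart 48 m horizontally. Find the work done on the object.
W = F·d·cosθ = (57)(48)cos(30°) = 2369 J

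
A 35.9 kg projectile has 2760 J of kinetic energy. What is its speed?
v = √(2·KE/m) = √(2·2760/35.9) = 12.4 m/s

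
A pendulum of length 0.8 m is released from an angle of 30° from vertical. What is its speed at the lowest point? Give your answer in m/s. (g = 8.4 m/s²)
h = L(1 − cosθ) = 0.8(1 − cos30°) = 0.10718 m
v = √(2gh) = √(2·8.4·0.10718) = 1.342 m/s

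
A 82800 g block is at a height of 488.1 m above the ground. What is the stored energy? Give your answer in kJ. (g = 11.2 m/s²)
Convert to SI: m = 82.8 kg, h = 488.1 m
PE = mgh = (82.8)(11.2)(488.1) = 452644 J = 452.6 kJ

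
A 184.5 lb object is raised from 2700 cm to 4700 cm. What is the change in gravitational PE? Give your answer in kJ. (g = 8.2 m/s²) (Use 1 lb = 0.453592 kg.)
Convert to SI: m = 83.6877 kg, Δh = 20.0 m
ΔPE = mgΔh = (83.6877)(8.2)(20.0) = 13724.8 J = 13.72 kJ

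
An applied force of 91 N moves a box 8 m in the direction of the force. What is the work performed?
W = F·d = (91)(8) = 728.0 J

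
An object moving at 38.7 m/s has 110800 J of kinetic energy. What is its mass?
m = 2·KE/v² = 2·110800/(38.7)² = 148.0 kg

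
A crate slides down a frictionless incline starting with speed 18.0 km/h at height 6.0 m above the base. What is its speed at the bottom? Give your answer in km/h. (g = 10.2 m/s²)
Convert to SI: v₀ = 5.0 m/s, h = 6.0 m
½mv₀² + mgh = ½mv² ⇒ v = √(v₀² + 2gh) = √(5.0² + 2·10.2·6.0) = 12.1408 m/s = 43.71 km/h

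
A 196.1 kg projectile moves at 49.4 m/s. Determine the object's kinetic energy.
KE = ½mv² = ½(196.1)(49.4)² = 239300 J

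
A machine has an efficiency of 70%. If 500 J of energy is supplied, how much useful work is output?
W_out = η·W_in = 0.7·500 = 350.0 J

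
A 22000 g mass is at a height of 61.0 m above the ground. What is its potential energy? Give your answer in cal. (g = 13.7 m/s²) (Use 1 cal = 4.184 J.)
Convert to SI: m = 22.0 kg, h = 61.0 m
PE = mgh = (22.0)(13.7)(61.0) = 18385.4 J = 4394 cal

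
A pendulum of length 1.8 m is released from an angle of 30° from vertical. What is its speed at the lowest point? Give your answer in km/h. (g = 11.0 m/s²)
h = L(1 − cosθ) = 1.8(1 − cos30°) = 0.241154 m
v = √(2gh) = √(2·11.0·0.241154) = 2.30334 m/s = 8.292 km/h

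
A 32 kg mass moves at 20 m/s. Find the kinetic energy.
KE = ½mv² = ½(32)(20)² = 6400.0 J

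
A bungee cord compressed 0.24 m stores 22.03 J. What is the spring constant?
k = 2·PE/x² = 2·22.03/(0.24)² = 764.9 N/m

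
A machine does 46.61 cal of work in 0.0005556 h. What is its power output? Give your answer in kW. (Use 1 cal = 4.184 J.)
Convert to SI: W = 195.016 J, t = 2.00016 s
P = W/t = 195.016/2.00016 = 97.5003 W = 0.0975 kW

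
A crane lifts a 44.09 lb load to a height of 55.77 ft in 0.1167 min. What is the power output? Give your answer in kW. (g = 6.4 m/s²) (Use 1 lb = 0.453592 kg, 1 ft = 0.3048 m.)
Convert to SI: m = 19.9989 kg, h = 16.9987 m, t = 7.002 s
P = mgh/t = (19.9989)(6.4)(16.9987)/7.002 = 310.727 W = 0.3107 kW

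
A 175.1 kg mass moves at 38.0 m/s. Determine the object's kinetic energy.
KE = ½mv² = ½(175.1)(38.0)² = 126400 J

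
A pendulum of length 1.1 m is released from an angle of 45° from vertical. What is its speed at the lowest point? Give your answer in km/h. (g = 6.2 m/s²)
h = L(1 − cosθ) = 1.1(1 − cos45°) = 0.322183 m
v = √(2gh) = √(2·6.2·0.322183) = 1.99877 m/s = 7.196 km/h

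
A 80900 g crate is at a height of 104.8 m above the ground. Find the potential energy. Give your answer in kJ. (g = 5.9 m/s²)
Convert to SI: m = 80.9 kg, h = 104.8 m
PE = mgh = (80.9)(5.9)(104.8) = 50022.1 J = 50.02 kJ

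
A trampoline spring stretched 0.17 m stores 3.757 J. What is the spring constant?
k = 2·PE/x² = 2·3.757/(0.17)² = 260.0 N/m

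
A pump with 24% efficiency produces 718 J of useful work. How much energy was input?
W_in = W_out/η = 718/0.24 = 2992 J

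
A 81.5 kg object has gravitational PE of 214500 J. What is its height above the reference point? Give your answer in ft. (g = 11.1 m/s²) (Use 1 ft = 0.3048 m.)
h = PE/(mg) = 214500/(81.5·11.1) = 237.108 m = 777.9 ft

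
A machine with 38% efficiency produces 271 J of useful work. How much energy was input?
W_in = W_out/η = 271/0.38 = 713.2 J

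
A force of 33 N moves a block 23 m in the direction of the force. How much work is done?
W = F·d = (33)(23) = 759.0 J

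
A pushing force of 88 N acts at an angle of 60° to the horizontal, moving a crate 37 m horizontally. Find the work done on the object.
W = F·d·cosθ = (88)(37)cos(60°) = 1628 J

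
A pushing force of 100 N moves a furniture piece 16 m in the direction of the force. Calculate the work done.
W = F·d = (100)(16) = 1600 J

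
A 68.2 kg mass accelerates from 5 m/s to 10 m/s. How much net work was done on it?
W = ΔKE = ½m(v₂² − v₁²) = ½(68.2)(10² − 5²) = 2557.5 J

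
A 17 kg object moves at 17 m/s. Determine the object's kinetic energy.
KE = ½mv² = ½(17)(17)² = 2456.5 J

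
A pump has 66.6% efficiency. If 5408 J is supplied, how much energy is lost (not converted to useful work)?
W_lost = W_in(1 − η) = 5408·(1 − 0.666) = 1806 J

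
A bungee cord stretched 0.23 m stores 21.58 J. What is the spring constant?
k = 2·PE/x² = 2·21.58/(0.23)² = 815.9 N/m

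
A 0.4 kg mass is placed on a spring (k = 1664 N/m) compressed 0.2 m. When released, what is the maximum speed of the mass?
½kx² = ½mv² ⇒ v = x√(k/m) = (0.2)√(1664/0.4) = 12.9 m/s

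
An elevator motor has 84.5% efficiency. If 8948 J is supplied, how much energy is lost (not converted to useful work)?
W_lost = W_in(1 − η) = 8948·(1 − 0.845) = 1387 J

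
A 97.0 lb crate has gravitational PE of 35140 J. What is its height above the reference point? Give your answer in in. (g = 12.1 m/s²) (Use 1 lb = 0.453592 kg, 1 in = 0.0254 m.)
Convert to SI: m = 43.9984 kg, PE = 35140.0 J
h = PE/(mg) = 35140.0/(43.9984·12.1) = 66.0054 m = 2599 in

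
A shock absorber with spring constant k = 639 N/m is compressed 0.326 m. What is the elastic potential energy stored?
PE = ½kx² = ½(639)(0.326)² = 33.96 J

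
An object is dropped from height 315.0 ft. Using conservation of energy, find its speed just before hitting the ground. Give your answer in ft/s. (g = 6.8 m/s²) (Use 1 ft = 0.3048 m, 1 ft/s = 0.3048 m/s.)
Convert to SI: h = 96.012 m
mgh = ½mv² ⇒ v = √(2gh) = √(2·6.8·96.012) = 36.1353 m/s = 118.6 ft/s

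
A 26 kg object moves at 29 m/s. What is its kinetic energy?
KE = ½mv² = ½(26)(29)² = 10933.0 J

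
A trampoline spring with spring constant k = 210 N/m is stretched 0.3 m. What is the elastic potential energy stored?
PE = ½kx² = ½(210)(0.3)² = 9.45 J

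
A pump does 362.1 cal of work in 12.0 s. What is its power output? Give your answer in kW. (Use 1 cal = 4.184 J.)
Convert to SI: W = 1515.03 J, t = 12.0 s
P = W/t = 1515.03/12.0 = 126.252 W = 0.1263 kW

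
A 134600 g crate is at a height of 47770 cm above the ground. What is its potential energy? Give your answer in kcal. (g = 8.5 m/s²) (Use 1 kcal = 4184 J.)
Convert to SI: m = 134.6 kg, h = 477.7 m
PE = mgh = (134.6)(8.5)(477.7) = 546537 J = 130.6 kcal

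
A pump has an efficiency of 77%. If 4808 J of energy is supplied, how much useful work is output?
W_out = η·W_in = 0.77·4808 = 3702.16 J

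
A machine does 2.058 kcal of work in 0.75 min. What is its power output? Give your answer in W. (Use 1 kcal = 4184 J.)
Convert to SI: W = 8610.67 J, t = 45.0 s
P = W/t = 8610.67/45.0 = 191.3 W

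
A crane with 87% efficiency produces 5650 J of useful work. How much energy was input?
W_in = W_out/η = 5650/0.87 = 6494 J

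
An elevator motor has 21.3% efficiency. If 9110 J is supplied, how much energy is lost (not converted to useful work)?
W_lost = W_in(1 − η) = 9110·(1 − 0.213) = 7170 J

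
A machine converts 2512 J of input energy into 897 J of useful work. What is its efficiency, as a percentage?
η = W_out/W_in = 897/2512 = 35.71%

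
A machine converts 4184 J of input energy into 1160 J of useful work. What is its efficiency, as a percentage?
η = W_out/W_in = 1160/4184 = 27.72%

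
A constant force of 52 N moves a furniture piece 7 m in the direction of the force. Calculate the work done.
W = F·d = (52)(7) = 364.0 J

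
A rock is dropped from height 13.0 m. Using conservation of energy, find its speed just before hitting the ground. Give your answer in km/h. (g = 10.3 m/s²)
mgh = ½mv² ⇒ v = √(2gh) = √(2·10.3·13.0) = 16.3646 m/s = 58.91 km/h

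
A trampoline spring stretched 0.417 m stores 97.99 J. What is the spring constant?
k = 2·PE/x² = 2·97.99/(0.417)² = 1127 N/m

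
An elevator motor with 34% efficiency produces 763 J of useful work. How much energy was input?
W_in = W_out/η = 763/0.34 = 2244 J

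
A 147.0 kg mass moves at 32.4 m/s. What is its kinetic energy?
KE = ½mv² = ½(147.0)(32.4)² = 77160 J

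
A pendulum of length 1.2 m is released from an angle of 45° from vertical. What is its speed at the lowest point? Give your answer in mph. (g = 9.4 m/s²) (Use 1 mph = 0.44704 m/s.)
h = L(1 − cosθ) = 1.2(1 − cos45°) = 0.351472 m
v = √(2gh) = √(2·9.4·0.351472) = 2.57054 m/s = 5.75 mph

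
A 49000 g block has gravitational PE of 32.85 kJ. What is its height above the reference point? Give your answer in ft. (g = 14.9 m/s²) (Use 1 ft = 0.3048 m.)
Convert to SI: m = 49.0 kg, PE = 32850.0 J
h = PE/(mg) = 32850.0/(49.0·14.9) = 44.9938 m = 147.6 ft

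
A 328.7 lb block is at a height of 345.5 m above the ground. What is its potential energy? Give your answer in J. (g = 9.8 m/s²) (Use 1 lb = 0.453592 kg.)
Convert to SI: m = 149.096 kg, h = 345.5 m
PE = mgh = (149.096)(9.8)(345.5) = 504800 J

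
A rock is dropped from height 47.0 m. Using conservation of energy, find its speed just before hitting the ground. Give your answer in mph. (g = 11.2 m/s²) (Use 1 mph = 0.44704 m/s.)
mgh = ½mv² ⇒ v = √(2gh) = √(2·11.2·47.0) = 32.4469 m/s = 72.58 mph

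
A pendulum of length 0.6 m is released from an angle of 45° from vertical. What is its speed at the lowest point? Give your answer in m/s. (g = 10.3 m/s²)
h = L(1 − cosθ) = 0.6(1 − cos45°) = 0.175736 m
v = √(2gh) = √(2·10.3·0.175736) = 1.903 m/s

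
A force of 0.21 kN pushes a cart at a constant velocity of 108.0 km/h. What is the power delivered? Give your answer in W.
Convert to SI: F = 210.0 N, v = 30.0 m/s
P = Fv = (210.0)(30.0) = 6300 W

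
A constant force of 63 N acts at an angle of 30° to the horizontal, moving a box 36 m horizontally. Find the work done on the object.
W = F·d·cosθ = (63)(36)cos(30°) = 1964 J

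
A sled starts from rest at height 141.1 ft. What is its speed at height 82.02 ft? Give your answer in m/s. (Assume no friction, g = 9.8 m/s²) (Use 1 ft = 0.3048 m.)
Convert to SI: h₁−h₂ = 18.0076 m
mgh₁ = mgh₂ + ½mv² ⇒ v = √(2g(h₁−h₂)) = √(2·9.8·18.0076) = 18.79 m/s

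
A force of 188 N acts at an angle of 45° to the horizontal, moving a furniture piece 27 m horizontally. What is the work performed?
W = F·d·cosθ = (188)(27)cos(45°) = 3589 J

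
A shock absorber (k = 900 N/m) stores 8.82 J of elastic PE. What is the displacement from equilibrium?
x = √(2·PE/k) = √(2·8.82/900) = 0.14 m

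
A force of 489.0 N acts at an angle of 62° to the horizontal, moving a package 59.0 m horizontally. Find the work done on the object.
W = F·d·cosθ = (489.0)(59.0)cos(62°) = 13540 J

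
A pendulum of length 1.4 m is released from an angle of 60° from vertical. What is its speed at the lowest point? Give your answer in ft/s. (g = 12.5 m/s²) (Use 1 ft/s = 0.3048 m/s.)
h = L(1 − cosθ) = 1.4(1 − cos60°) = 0.7 m
v = √(2gh) = √(2·12.5·0.7) = 4.1833 m/s = 13.72 ft/s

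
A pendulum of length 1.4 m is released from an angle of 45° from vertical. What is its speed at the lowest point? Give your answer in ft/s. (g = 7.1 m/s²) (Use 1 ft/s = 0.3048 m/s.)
h = L(1 − cosθ) = 1.4(1 − cos45°) = 0.410051 m
v = √(2gh) = √(2·7.1·0.410051) = 2.41303 m/s = 7.917 ft/s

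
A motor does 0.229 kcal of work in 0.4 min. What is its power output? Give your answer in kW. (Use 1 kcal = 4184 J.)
Convert to SI: W = 958.136 J, t = 24.0 s
P = W/t = 958.136/24.0 = 39.9223 W = 0.03992 kW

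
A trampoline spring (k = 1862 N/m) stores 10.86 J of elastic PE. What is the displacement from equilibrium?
x = √(2·PE/k) = √(2·10.86/1862) = 0.108 m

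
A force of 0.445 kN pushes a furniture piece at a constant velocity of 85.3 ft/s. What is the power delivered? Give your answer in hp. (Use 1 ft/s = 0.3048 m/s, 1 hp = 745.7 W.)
Convert to SI: F = 445.0 N, v = 25.9994 m/s
P = Fv = (445.0)(25.9994) = 11569.8 W = 15.52 hp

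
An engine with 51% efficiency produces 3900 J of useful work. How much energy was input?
W_in = W_out/η = 3900/0.51 = 7647 J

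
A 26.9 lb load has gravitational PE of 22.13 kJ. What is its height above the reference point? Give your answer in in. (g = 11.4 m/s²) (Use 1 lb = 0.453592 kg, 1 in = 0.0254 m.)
Convert to SI: m = 12.2016 kg, PE = 22130.0 J
h = PE/(mg) = 22130.0/(12.2016·11.4) = 159.096 m = 6264 in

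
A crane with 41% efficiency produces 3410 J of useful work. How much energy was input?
W_in = W_out/η = 3410/0.41 = 8317 J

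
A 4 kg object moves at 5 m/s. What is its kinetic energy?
KE = ½mv² = ½(4)(5)² = 50.0 J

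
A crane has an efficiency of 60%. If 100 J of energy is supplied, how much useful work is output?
W_out = η·W_in = 0.6·100 = 60.0 J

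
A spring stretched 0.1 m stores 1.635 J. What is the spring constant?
k = 2·PE/x² = 2·1.635/(0.1)² = 327.0 N/m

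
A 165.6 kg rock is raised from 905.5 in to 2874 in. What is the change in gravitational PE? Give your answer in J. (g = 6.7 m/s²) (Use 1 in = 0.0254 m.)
Convert to SI: m = 165.6 kg, Δh = 49.9999 m
ΔPE = mgΔh = (165.6)(6.7)(49.9999) = 55480 J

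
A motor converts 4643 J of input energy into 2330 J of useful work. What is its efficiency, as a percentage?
η = W_out/W_in = 2330/4643 = 50.18%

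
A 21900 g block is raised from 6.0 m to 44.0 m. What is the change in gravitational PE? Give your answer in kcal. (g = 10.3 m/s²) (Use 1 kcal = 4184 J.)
Convert to SI: m = 21.9 kg, Δh = 38.0 m
ΔPE = mgΔh = (21.9)(10.3)(38.0) = 8571.66 J = 2.049 kcal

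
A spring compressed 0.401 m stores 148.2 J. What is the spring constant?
k = 2·PE/x² = 2·148.2/(0.401)² = 1843 N/m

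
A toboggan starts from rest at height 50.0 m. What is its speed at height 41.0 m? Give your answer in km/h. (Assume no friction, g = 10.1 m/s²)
mgh₁ = mgh₂ + ½mv² ⇒ v = √(2g(h₁−h₂)) = √(2·10.1·9.0) = 13.4833 m/s = 48.54 km/h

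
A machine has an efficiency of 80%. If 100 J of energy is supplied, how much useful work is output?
W_out = η·W_in = 0.8·100 = 80.0 J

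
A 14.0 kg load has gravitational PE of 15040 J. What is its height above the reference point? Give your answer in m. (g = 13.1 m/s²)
h = PE/(mg) = 15040.0/(14.0·13.1) = 82.01 m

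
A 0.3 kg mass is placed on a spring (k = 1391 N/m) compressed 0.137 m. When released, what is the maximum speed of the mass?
½kx² = ½mv² ⇒ v = x√(k/m) = (0.137)√(1391/0.3) = 9.329 m/s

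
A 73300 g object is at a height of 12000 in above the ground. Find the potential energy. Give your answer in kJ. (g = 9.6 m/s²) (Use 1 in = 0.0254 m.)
Convert to SI: m = 73.3 kg, h = 304.8 m
PE = mgh = (73.3)(9.6)(304.8) = 214482 J = 214.5 kJ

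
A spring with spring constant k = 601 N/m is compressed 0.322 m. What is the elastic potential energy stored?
PE = ½kx² = ½(601)(0.322)² = 31.16 J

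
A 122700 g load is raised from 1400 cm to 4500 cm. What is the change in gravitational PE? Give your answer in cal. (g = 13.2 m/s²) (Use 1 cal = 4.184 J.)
Convert to SI: m = 122.7 kg, Δh = 31.0 m
ΔPE = mgΔh = (122.7)(13.2)(31.0) = 50208.8 J = 12000 cal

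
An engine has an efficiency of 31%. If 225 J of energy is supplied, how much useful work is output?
W_out = η·W_in = 0.31·225 = 69.75 J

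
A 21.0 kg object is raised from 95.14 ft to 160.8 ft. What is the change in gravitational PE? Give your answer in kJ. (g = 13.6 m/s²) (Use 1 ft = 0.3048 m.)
Convert to SI: m = 21.0 kg, Δh = 20.0132 m
ΔPE = mgΔh = (21.0)(13.6)(20.0132) = 5715.76 J = 5.716 kJ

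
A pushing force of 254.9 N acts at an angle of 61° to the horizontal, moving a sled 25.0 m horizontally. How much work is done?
W = F·d·cosθ = (254.9)(25.0)cos(61°) = 3089 J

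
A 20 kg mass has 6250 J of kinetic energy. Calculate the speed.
v = √(2·KE/m) = √(2·6250/20) = 25.0 m/s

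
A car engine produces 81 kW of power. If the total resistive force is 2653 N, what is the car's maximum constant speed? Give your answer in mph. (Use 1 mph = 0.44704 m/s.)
P = Fv ⇒ v = P/F = 81000 W/2653.0 N = 30.5315 m/s = 68.3 mph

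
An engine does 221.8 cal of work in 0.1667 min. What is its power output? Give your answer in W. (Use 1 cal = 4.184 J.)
Convert to SI: W = 928.011 J, t = 10.002 s
P = W/t = 928.011/10.002 = 92.78 W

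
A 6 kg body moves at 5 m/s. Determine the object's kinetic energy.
KE = ½mv² = ½(6)(5)² = 75.0 J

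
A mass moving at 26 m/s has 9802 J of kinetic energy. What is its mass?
m = 2·KE/v² = 2·9802/(26)² = 29.0 kg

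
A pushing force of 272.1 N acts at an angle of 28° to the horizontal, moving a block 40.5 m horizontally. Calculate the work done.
W = F·d·cosθ = (272.1)(40.5)cos(28°) = 9730 J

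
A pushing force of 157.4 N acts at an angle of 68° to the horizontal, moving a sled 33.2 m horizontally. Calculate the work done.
W = F·d·cosθ = (157.4)(33.2)cos(68°) = 1958 J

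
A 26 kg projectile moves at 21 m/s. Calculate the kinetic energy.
KE = ½mv² = ½(26)(21)² = 5733.0 J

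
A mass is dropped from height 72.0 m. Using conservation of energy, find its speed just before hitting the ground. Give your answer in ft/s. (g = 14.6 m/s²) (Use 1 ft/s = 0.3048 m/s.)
mgh = ½mv² ⇒ v = √(2gh) = √(2·14.6·72.0) = 45.8519 m/s = 150.4 ft/s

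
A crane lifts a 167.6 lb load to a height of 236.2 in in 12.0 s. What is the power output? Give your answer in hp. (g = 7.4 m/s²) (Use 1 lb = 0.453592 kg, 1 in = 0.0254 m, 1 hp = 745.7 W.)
Convert to SI: m = 76.022 kg, h = 5.99948 m, t = 12.0 s
P = mgh/t = (76.022)(7.4)(5.99948)/12.0 = 281.257 W = 0.3772 hp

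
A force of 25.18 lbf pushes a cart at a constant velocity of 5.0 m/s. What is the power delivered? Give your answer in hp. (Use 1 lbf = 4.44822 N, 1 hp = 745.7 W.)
Convert to SI: F = 112.006 N, v = 5.0 m/s
P = Fv = (112.006)(5.0) = 560.031 W = 0.751 hp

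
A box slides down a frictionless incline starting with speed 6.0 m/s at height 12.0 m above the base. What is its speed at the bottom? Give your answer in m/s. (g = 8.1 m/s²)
½mv₀² + mgh = ½mv² ⇒ v = √(v₀² + 2gh) = √(6.0² + 2·8.1·12.0) = 15.18 m/s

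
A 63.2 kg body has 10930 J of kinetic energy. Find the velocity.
v = √(2·KE/m) = √(2·10930/63.2) = 18.6 m/s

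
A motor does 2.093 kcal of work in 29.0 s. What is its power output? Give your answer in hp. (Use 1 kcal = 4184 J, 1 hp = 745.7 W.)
Convert to SI: W = 8757.11 J, t = 29.0 s
P = W/t = 8757.11/29.0 = 301.969 W = 0.4049 hp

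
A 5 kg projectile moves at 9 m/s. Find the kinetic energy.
KE = ½mv² = ½(5)(9)² = 202.5 J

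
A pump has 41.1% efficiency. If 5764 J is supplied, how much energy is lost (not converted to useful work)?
W_lost = W_in(1 − η) = 5764·(1 − 0.411) = 3395 J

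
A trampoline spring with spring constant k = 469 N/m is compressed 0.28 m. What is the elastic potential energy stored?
PE = ½kx² = ½(469)(0.28)² = 18.38 J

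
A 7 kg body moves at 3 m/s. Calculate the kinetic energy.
KE = ½mv² = ½(7)(3)² = 31.5 J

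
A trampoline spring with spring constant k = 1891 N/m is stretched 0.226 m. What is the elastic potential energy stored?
PE = ½kx² = ½(1891)(0.226)² = 48.29 J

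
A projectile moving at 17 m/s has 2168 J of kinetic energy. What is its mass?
m = 2·KE/v² = 2·2168/(17)² = 15.0 kg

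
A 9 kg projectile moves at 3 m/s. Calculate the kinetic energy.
KE = ½mv² = ½(9)(3)² = 40.5 J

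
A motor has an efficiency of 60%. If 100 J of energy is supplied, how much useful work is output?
W_out = η·W_in = 0.6·100 = 60.0 J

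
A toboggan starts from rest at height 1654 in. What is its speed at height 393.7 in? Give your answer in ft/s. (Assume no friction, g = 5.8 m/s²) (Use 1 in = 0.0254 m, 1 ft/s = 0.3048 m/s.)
Convert to SI: h₁−h₂ = 32.0116 m
mgh₁ = mgh₂ + ½mv² ⇒ v = √(2g(h₁−h₂)) = √(2·5.8·32.0116) = 19.27 m/s = 63.22 ft/s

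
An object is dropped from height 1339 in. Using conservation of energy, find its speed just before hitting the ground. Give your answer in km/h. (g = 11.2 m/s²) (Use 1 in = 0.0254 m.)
Convert to SI: h = 34.0106 m
mgh = ½mv² ⇒ v = √(2gh) = √(2·11.2·34.0106) = 27.6014 m/s = 99.37 km/h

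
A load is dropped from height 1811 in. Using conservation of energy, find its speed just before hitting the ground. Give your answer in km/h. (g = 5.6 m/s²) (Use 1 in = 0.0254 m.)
Convert to SI: h = 45.9994 m
mgh = ½mv² ⇒ v = √(2gh) = √(2·5.6·45.9994) = 22.6979 m/s = 81.71 km/h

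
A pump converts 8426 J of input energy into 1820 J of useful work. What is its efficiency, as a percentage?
η = W_out/W_in = 1820/8426 = 21.6%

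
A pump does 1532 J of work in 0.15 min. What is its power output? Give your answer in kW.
Convert to SI: W = 1532.0 J, t = 9.0 s
P = W/t = 1532.0/9.0 = 170.222 W = 0.1702 kW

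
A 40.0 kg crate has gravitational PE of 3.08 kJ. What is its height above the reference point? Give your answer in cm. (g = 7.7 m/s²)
Convert to SI: m = 40.0 kg, PE = 3080.0 J
h = PE/(mg) = 3080.0/(40.0·7.7) = 10.0 m = 1000 cm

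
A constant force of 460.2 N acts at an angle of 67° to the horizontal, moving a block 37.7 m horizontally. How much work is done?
W = F·d·cosθ = (460.2)(37.7)cos(67°) = 6779 J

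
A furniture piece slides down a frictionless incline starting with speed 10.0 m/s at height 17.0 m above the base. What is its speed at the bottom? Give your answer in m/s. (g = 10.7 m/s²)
½mv₀² + mgh = ½mv² ⇒ v = √(v₀² + 2gh) = √(10.0² + 2·10.7·17.0) = 21.54 m/s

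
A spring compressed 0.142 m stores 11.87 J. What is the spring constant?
k = 2·PE/x² = 2·11.87/(0.142)² = 1177 N/m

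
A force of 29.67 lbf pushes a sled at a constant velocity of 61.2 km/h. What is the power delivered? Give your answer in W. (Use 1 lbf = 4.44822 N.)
Convert to SI: F = 131.979 N, v = 17.0 m/s
P = Fv = (131.979)(17.0) = 2244 W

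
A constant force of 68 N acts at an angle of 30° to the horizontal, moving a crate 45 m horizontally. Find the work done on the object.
W = F·d·cosθ = (68)(45)cos(30°) = 2650 J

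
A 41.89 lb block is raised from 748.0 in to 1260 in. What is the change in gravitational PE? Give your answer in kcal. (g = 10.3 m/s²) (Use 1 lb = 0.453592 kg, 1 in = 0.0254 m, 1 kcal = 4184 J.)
Convert to SI: m = 19.001 kg, Δh = 13.0048 m
ΔPE = mgΔh = (19.001)(10.3)(13.0048) = 2545.17 J = 0.6083 kcal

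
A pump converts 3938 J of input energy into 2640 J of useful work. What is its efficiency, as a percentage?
η = W_out/W_in = 2640/3938 = 67.04%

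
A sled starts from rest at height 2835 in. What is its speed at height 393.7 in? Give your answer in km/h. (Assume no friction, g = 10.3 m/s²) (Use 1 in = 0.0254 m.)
Convert to SI: h₁−h₂ = 62.009 m
mgh₁ = mgh₂ + ½mv² ⇒ v = √(2g(h₁−h₂)) = √(2·10.3·62.009) = 35.7405 m/s = 128.7 km/h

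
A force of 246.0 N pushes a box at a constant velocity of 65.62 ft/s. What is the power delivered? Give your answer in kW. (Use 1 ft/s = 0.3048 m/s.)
Convert to SI: F = 246.0 N, v = 20.001 m/s
P = Fv = (246.0)(20.001) = 4920.24 W = 4.92 kW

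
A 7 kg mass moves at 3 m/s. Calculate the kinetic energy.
KE = ½mv² = ½(7)(3)² = 31.5 J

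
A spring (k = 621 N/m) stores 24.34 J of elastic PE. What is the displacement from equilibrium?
x = √(2·PE/k) = √(2·24.34/621) = 0.28 m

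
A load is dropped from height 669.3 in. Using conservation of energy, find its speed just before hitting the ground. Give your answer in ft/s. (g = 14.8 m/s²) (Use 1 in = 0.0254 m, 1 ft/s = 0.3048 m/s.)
Convert to SI: h = 17.0002 m
mgh = ½mv² ⇒ v = √(2gh) = √(2·14.8·17.0002) = 22.4323 m/s = 73.6 ft/s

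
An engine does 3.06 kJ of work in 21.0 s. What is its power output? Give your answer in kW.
Convert to SI: W = 3060.0 J, t = 21.0 s
P = W/t = 3060.0/21.0 = 145.714 W = 0.1457 kW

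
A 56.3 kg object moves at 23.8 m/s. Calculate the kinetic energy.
KE = ½mv² = ½(56.3)(23.8)² = 15950 J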